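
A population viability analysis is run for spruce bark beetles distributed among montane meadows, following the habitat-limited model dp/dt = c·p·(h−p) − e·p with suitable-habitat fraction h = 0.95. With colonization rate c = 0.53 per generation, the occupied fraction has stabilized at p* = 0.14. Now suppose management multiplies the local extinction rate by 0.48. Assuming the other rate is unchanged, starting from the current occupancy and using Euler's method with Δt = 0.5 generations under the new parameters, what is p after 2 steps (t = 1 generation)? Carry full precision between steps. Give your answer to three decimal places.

Balance c(h−p*) = e gives e = 0.53×(0.95 − 0.14000) = 0.42930.
Starting from p₀ = 0.14000; update p ← p + (dp/dt)·Δt with the new parameters.
t = 0.5: p = 0.14000 + (+0.01563) = 0.15563
t = 1: p = 0.15563 + (+0.01673) = 0.17235

0.172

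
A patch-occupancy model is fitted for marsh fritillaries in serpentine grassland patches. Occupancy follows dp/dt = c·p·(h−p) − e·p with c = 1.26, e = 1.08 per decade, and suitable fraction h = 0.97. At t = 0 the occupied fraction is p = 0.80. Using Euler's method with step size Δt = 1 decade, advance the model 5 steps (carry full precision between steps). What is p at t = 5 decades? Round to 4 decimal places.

Update rule: p ← p + [c·p·(h−p) − e·p]·Δt with Δt = 1.
step 1: Δp = -0.69264, p = 0.10736
step 2: Δp = +0.00074, p = 0.10810
step 3: Δp = +0.00065, p = 0.10875
step 4: Δp = +0.00056, p = 0.10931
step 5: Δp = +0.00049, p = 0.10980

0.1098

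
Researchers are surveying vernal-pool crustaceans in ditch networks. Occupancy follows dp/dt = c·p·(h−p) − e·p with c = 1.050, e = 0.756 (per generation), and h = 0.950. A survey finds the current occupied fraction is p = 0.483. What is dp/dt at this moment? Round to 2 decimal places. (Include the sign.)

-0.13

Colonization term: c·p·(h−p) = 1.050×0.483×0.4670 = 0.23684.
Extinction term: e·p = 0.36515.
dp/dt = 0.23684 − 0.36515 = -0.12831.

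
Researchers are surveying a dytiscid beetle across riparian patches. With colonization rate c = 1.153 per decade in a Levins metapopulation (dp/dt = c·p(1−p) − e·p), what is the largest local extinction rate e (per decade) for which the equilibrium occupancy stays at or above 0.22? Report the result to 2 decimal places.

0.90

1 − e/c ≥ 0.22 ⇒ e ≤ c(1 − 0.22) = 1.153 × 0.7800.
e_max = 0.8993.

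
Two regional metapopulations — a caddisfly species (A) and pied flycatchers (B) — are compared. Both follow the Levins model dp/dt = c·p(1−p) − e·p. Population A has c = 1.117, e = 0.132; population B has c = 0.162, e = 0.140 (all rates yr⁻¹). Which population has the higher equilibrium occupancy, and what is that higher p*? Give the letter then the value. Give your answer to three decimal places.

A, 0.882

A: p*_A = 1 − 0.132/1.117 = 0.8818.
B: p*_B = 1 − 0.140/0.162 = 0.1358.
A is higher at 0.8818.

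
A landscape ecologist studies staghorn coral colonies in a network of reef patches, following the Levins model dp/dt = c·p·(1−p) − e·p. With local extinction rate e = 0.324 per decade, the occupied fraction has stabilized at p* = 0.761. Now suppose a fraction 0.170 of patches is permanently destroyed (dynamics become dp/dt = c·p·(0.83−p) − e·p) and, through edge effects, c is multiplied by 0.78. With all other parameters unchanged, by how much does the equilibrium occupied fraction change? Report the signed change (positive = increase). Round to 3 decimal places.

-0.237

Balance c(1−p*) = e gives c = e/(1 − 0.76100) = 0.324/0.23900 = 1.35565.
New p* = 0.83 − e/c = 0.83 − 0.32400/1.05741 = 0.52359.
Δp* = 0.52359 − 0.76100 = -0.23741.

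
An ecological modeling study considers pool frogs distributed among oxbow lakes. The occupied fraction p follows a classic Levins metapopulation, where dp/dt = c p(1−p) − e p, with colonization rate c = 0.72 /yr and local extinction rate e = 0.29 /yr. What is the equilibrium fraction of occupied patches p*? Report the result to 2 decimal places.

At equilibrium, colonization balances extinction: c·p*·(1−p*) = e·p*.
So p* = 1 − e/c = 1 − 0.29/0.72 = 1 − 0.4028 = 0.5972.

0.60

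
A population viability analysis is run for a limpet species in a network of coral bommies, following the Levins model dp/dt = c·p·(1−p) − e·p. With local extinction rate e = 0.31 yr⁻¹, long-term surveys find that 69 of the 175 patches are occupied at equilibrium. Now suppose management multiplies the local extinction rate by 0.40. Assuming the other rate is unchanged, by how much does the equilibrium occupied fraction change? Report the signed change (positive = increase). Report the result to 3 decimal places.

Observed p* = 69/175 = 0.39429.
Balance c(1−p*) = e gives c = e/(1 − 0.39429) = 0.31/0.60571 = 0.51180.
New p* = 1 − e/c = 1 − 0.12400/0.51180 = 0.75772.
Δp* = 0.75772 − 0.39429 = +0.36343.

0.363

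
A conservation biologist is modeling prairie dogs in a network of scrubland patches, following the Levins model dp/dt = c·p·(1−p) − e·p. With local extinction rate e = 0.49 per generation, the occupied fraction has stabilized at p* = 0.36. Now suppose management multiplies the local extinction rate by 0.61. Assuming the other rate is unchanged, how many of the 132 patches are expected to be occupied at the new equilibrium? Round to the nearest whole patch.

80

Balance c(1−p*) = e gives c = e/(1 − 0.36000) = 0.49/0.64000 = 0.76562.
New p* = 1 − e/c = 1 − 0.29890/0.76562 = 0.60960.
Expected occupied = 132 × 0.60960 = 80.47 ≈ 80.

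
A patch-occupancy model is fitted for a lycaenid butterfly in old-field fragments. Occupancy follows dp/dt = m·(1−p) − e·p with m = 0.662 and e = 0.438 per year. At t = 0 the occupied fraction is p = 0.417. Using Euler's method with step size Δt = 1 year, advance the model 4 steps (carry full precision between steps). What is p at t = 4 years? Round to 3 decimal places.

Update rule: p ← p + [m·(1−p) − e·p]·Δt with Δt = 1.
t = 1: p = 0.41700 + (+0.20330) = 0.62030
t = 2: p = 0.62030 + (-0.02033) = 0.59997
t = 3: p = 0.59997 + (+0.00203) = 0.60200
t = 4: p = 0.60200 + (-0.00020) = 0.60180

0.602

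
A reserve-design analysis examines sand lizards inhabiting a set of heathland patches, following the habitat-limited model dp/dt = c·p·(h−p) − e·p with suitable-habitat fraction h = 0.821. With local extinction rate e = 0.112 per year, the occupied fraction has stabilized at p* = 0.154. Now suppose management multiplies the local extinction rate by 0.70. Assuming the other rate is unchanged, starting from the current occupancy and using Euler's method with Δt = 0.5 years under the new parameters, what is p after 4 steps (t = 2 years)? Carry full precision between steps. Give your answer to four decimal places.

0.1644

Balance c(h−p*) = e gives c = e/(0.821 − 0.15400) = 0.112/0.66700 = 0.16792.
Starting from p₀ = 0.15400; update p ← p + (dp/dt)·Δt with the new parameters.
  1  |  dp/dt·Δt = +0.002587  |  p_1 = 0.156587
  2  |  dp/dt·Δt = +0.002597  |  p_2 = 0.159184
  3  |  dp/dt·Δt = +0.002605  |  p_3 = 0.161789
  4  |  dp/dt·Δt = +0.002612  |  p_4 = 0.164401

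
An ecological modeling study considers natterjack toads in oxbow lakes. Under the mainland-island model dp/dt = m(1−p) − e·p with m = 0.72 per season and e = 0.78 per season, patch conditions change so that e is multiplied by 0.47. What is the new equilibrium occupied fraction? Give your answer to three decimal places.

Before: p* = 0.72/(0.72+0.78) = 0.4800.
After: m = 0.72, e = 0.3666; p* = 0.72/1.0866 = 0.6626.

0.663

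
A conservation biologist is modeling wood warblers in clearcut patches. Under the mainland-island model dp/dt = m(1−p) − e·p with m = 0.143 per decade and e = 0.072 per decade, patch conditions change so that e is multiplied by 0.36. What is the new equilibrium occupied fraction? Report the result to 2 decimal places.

0.85

Before: p* = 0.143/(0.143+0.072) = 0.6651.
After: m = 0.143, e = 0.02592; p* = 0.143/0.1689 = 0.8466.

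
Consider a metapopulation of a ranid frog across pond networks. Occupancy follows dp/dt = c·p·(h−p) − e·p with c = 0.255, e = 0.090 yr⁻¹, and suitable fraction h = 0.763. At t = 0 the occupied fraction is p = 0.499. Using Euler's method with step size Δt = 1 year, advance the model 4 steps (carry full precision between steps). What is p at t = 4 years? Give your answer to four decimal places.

Update rule: p ← p + [c·p·(h−p) − e·p]·Δt with Δt = 1.
  1  |  dp/dt·Δt = -0.011317  |  p_1 = 0.487683
  2  |  dp/dt·Δt = -0.009653  |  p_2 = 0.478029
  3  |  dp/dt·Δt = -0.008285  |  p_3 = 0.469744
  4  |  dp/dt·Δt = -0.007149  |  p_4 = 0.462595

0.4626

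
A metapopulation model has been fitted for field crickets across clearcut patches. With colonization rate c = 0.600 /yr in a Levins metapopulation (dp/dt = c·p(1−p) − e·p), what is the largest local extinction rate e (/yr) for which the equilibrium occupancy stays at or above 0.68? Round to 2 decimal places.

1 − e/c ≥ 0.68 ⇒ e ≤ c(1 − 0.68) = 0.600 × 0.3200.
e_max = 0.1920.

0.19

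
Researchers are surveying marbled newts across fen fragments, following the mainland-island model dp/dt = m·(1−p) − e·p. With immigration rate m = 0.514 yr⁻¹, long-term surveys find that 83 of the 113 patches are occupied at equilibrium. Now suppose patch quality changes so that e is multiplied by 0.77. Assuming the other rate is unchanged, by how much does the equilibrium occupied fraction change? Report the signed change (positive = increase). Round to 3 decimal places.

Observed p* = 83/113 = 0.73451.
Balance m(1−p*) = e·p* gives e = m(1−p*)/p* = 0.514×0.26549/0.73451 = 0.18579.
New p* = m/(m+e) = 0.51400/(0.51400+0.14306) = 0.78227.
Δp* = 0.78227 − 0.73451 = +0.04776.

0.048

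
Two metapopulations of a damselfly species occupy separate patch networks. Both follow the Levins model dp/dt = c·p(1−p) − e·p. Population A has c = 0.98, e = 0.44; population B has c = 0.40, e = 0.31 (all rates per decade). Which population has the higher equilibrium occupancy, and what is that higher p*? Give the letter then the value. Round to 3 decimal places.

A, 0.551

A: p*_A = 1 − 0.44/0.98 = 0.5510.
B: p*_B = 1 − 0.31/0.40 = 0.2250.
A is higher at 0.5510.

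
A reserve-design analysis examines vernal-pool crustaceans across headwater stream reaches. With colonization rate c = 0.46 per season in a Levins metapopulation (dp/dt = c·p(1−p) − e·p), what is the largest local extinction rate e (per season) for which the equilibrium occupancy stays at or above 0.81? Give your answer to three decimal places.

1 − e/c ≥ 0.81 ⇒ e ≤ c(1 − 0.81) = 0.46 × 0.1900.
e_max = 0.0874.

0.087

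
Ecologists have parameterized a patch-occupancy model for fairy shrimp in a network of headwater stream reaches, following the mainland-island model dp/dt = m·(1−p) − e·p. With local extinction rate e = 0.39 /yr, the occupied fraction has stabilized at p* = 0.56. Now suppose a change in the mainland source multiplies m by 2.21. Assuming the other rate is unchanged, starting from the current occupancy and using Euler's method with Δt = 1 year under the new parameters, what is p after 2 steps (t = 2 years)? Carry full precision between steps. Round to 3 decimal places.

0.696

Balance m(1−p*) = e·p* gives m = e·p*/(1−p*) = 0.39×0.56000/0.44000 = 0.49636.
Starting from p₀ = 0.56000; update p ← p + (dp/dt)·Δt with the new parameters.
p: 0.56000 → 0.82426  (Δp = +0.26426)
p: 0.82426 → 0.69558  (Δp = -0.12869)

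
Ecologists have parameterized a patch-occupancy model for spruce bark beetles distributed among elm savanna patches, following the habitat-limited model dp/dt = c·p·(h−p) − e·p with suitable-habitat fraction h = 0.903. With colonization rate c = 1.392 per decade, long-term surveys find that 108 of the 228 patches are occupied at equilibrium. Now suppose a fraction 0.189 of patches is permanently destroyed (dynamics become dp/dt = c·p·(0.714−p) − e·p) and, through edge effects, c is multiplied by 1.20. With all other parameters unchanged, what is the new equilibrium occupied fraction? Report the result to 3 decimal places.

Observed p* = 108/228 = 0.47368.
Balance c(h−p*) = e gives e = 1.392×(0.903 − 0.47368) = 0.59761.
New p* = 0.714 − e/c = 0.714 − 0.59761/1.67040 = 0.35624.

0.356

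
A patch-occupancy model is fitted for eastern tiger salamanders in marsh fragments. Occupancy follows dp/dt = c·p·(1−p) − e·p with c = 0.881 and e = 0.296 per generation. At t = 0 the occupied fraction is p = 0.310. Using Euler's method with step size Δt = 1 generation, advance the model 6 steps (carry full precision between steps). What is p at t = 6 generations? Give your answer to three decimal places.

Update rule: p ← p + [c·p·(1−p) − e·p]·Δt with Δt = 1.
  1  |  dp/dt·Δt = +0.096686  |  p_1 = 0.406686
  2  |  dp/dt·Δt = +0.092200  |  p_2 = 0.498886
  3  |  dp/dt·Δt = +0.072579  |  p_3 = 0.571464
  4  |  dp/dt·Δt = +0.046597  |  p_4 = 0.618061
  5  |  dp/dt·Δt = +0.025024  |  p_5 = 0.643085
  6  |  dp/dt·Δt = +0.011860  |  p_6 = 0.654945

0.655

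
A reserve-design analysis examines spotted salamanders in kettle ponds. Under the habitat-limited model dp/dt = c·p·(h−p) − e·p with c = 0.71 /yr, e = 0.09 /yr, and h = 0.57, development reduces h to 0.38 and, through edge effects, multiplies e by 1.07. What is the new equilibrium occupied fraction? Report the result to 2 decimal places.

Before: p* = h − e/c = 0.57 − 0.09/0.71 = 0.57 − 0.1268 = 0.4432.
After: c = 0.71, e = 0.0963, h = 0.38; p* = 0.38 − 0.0963/0.71 = 0.2444.

0.24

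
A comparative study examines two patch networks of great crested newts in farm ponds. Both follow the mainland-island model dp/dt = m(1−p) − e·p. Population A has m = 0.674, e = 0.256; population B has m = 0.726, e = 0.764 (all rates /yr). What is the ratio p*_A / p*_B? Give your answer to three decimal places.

1.487

A: p*_A = m/(m+e) = 0.674/0.9300 = 0.7247.
B: p*_B = 0.726/1.4900 = 0.4872.
p*_A / p*_B = 0.7247/0.4872 = 1.4874.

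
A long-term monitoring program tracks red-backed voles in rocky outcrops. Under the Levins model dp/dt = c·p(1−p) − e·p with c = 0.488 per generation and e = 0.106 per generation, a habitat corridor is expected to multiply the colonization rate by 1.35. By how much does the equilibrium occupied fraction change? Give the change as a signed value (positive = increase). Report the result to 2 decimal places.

0.06

Before: p* = 1 − 0.106/0.488 = 0.7828.
After the change, c = 0.6588, e = 0.106, so p* = 1 − 0.106/0.6588 = 0.8391.
Δp* = 0.8391 − 0.7828 = +0.0563.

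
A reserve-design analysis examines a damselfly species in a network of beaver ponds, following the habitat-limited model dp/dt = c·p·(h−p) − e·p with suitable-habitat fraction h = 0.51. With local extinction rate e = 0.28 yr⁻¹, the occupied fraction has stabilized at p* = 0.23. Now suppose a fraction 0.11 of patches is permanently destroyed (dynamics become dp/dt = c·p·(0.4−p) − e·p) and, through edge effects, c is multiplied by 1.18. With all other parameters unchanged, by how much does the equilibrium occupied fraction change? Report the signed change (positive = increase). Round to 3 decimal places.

-0.067

Balance c(h−p*) = e gives c = e/(0.51 − 0.23000) = 0.28/0.28000 = 1.00000.
New p* = 0.4 − e/c = 0.4 − 0.28000/1.18000 = 0.16271.
Δp* = 0.16271 − 0.23000 = -0.06729.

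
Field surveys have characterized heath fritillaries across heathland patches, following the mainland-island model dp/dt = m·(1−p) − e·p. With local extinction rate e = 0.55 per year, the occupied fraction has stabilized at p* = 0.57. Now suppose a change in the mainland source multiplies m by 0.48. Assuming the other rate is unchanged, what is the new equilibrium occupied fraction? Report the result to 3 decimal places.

Balance m(1−p*) = e·p* gives m = e·p*/(1−p*) = 0.55×0.57000/0.43000 = 0.72907.
New p* = m/(m+e) = 0.34995/(0.34995+0.55000) = 0.38885.

0.389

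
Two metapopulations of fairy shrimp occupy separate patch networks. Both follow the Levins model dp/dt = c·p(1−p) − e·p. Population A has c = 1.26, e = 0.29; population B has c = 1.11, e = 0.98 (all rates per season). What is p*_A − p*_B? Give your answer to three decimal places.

0.653

A: p*_A = 1 − 0.29/1.26 = 0.7698.
B: p*_B = 1 − 0.98/1.11 = 0.1171.
p*_A − p*_B = 0.7698 − 0.1171 = 0.6527.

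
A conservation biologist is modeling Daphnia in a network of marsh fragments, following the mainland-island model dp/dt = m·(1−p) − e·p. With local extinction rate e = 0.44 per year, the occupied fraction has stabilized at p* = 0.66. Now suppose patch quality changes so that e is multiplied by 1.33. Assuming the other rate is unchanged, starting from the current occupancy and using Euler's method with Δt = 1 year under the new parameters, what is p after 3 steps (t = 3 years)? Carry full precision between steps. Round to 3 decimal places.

0.588

Balance m(1−p*) = e·p* gives m = e·p*/(1−p*) = 0.44×0.66000/0.34000 = 0.85412.
Starting from p₀ = 0.66000; update p ← p + (dp/dt)·Δt with the new parameters.
t = 1: p = 0.66000 + (-0.09583) = 0.56417
t = 2: p = 0.56417 + (+0.04210) = 0.60627
t = 3: p = 0.60627 + (-0.01850) = 0.58777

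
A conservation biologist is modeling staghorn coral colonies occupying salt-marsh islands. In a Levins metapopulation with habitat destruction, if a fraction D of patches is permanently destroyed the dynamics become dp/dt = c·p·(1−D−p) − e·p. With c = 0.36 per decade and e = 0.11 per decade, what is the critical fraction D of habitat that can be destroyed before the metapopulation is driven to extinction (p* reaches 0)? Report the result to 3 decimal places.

0.694

The nontrivial equilibrium is p* = (1−D) − e/c; extinction occurs when this hits zero.
So D_crit = 1 − e/c = 1 − 0.11/0.36 = 1 − 0.3056 = 0.6944.
This equals the undisturbed p*, a classic result of Lande's extension.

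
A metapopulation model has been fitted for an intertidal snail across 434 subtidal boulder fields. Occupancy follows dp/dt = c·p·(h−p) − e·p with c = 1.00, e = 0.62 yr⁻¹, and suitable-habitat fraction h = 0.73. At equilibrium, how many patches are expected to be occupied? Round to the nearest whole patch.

48

p* = h − e/c = 0.73 − 0.6200 = 0.1100.
Expected occupied patches = N × p* = 434 × 0.1100 = 47.74 ≈ 48.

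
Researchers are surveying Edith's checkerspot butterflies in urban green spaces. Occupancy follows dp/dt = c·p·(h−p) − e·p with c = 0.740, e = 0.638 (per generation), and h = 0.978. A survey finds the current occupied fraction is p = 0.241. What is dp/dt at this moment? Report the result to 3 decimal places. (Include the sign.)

-0.022

Colonization term: c·p·(h−p) = 0.740×0.241×0.7370 = 0.13144.
Extinction term: e·p = 0.15376.
dp/dt = 0.13144 − 0.15376 = -0.02232.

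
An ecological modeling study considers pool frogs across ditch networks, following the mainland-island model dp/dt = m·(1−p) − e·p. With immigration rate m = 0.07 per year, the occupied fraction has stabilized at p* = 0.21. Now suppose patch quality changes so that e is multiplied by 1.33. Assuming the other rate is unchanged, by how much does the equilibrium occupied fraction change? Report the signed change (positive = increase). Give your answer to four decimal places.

-0.0434

Balance m(1−p*) = e·p* gives e = m(1−p*)/p* = 0.07×0.79000/0.21000 = 0.26333.
New p* = m/(m+e) = 0.07000/(0.07000+0.35023) = 0.16658.
Δp* = 0.16658 − 0.21000 = -0.04342.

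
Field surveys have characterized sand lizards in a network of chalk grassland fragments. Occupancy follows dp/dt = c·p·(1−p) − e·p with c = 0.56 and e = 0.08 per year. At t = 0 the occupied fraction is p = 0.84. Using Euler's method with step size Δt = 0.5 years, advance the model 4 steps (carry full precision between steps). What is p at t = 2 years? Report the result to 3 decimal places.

Update rule: p ← p + [c·p·(1−p) − e·p]·Δt with Δt = 0.5.
step 1: Δp = +0.00403, p = 0.84403
step 2: Δp = +0.00310, p = 0.84713
step 3: Δp = +0.00237, p = 0.84951
step 4: Δp = +0.00182, p = 0.85132

0.851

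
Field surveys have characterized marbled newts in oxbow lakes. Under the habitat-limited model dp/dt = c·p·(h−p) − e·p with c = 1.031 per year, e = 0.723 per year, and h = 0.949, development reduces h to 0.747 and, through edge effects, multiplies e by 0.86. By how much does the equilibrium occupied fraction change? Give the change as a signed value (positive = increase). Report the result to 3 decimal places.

-0.104

Before: p* = h − e/c = 0.949 − 0.723/1.031 = 0.949 − 0.7013 = 0.2477.
After: c = 1.031, e = 0.62178, h = 0.747; p* = 0.747 − 0.62178/1.031 = 0.1439.
Δp* = 0.1439 − 0.2477 = -0.1038.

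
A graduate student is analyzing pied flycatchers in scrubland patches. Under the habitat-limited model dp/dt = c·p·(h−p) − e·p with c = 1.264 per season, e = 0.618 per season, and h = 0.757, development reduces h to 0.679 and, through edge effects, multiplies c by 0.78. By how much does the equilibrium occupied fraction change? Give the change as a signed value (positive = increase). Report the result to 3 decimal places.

-0.216

Before: p* = h − e/c = 0.757 − 0.618/1.264 = 0.757 − 0.4889 = 0.2681.
After: c = 0.98592, e = 0.618, h = 0.679; p* = 0.679 − 0.618/0.98592 = 0.0522.
Δp* = 0.0522 − 0.2681 = -0.2159.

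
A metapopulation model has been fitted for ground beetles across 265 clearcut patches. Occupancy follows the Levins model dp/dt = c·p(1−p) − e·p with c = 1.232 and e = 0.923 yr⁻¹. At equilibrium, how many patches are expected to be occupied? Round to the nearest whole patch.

66

p* = 1 − e/c = 1 − 0.923/1.232 = 0.2508.
Expected occupied patches = N × p* = 265 × 0.2508 = 66.47 ≈ 66.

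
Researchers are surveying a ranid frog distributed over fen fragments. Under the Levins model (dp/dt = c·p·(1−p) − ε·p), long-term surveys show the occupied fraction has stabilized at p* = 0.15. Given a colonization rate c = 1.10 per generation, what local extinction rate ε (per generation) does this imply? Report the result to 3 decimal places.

At equilibrium c(1−p*) = ε.
ε = 1.10 × (1 − 0.15) = 1.10 × 0.8500 = 0.9350.

0.935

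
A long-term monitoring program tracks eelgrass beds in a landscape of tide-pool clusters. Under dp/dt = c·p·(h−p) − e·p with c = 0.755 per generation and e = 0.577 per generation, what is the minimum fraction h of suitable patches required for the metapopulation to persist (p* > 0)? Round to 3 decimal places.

p* = h − e/c is positive only when h > e/c.
h_min = e/c = 0.577/0.755 = 0.7642.

0.764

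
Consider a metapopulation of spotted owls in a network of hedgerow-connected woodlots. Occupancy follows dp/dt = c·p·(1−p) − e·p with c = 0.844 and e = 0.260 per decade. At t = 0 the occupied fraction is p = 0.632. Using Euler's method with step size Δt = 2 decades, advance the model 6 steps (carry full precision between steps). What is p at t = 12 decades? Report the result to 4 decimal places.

0.6919

Update rule: p ← p + [c·p·(1−p) − e·p]·Δt with Δt = 2.
step 1: Δp = +0.06395, p = 0.69595
step 2: Δp = -0.00471, p = 0.69124
step 3: Δp = +0.00082, p = 0.69206
step 4: Δp = -0.00014, p = 0.69192
step 5: Δp = +0.00002, p = 0.69195
step 6: Δp = -0.00000, p = 0.69194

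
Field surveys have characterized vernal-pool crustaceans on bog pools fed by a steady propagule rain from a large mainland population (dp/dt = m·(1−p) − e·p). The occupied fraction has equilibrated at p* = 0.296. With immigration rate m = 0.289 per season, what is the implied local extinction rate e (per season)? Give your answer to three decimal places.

0.687

At equilibrium m(1−p*) = e·p*, so e = m(1−p*)/p*.
e = 0.289 × 0.7040 / 0.296 = 0.6874.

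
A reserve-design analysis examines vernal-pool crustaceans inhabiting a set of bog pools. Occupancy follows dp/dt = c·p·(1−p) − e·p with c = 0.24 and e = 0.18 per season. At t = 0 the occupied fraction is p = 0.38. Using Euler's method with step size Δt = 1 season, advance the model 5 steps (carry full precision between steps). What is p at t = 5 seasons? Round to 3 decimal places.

0.333

Update rule: p ← p + [c·p·(1−p) − e·p]·Δt with Δt = 1.
  1  |  dp/dt·Δt = -0.011856  |  p_1 = 0.368144
  2  |  dp/dt·Δt = -0.010439  |  p_2 = 0.357705
  3  |  dp/dt·Δt = -0.009246  |  p_3 = 0.348459
  4  |  dp/dt·Δt = -0.008234  |  p_4 = 0.340225
  5  |  dp/dt·Δt = -0.007367  |  p_5 = 0.332858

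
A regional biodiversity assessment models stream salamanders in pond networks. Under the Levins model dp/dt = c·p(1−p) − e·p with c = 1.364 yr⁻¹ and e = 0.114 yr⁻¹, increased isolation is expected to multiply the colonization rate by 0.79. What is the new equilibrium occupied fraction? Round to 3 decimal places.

Before: p* = 1 − 0.114/1.364 = 0.9164.
After the change, c = 1.07756, e = 0.114, so p* = 1 − 0.114/1.07756 = 0.8942.

0.894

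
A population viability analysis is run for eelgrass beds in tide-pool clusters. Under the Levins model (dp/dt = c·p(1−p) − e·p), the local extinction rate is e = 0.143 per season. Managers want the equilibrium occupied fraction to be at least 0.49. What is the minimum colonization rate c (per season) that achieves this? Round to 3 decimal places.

p* = 1 − e/c ≥ 0.49 requires e/c ≤ 0.5100, i.e. c ≥ e/0.5100.
c_min = 0.143/0.5100 = 0.2804.

0.280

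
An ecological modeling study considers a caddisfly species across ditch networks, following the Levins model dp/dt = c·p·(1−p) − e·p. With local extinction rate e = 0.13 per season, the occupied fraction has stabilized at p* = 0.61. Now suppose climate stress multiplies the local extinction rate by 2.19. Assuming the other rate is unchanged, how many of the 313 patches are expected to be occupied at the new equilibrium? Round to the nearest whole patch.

Balance c(1−p*) = e gives c = e/(1 − 0.61000) = 0.13/0.39000 = 0.33333.
New p* = 1 − e/c = 1 − 0.28470/0.33333 = 0.14589.
Expected occupied = 313 × 0.14589 = 45.66 ≈ 46.

46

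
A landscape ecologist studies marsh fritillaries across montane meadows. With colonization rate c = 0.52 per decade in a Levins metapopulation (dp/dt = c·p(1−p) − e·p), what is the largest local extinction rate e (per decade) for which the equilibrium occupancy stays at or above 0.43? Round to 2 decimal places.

1 − e/c ≥ 0.43 ⇒ e ≤ c(1 − 0.43) = 0.52 × 0.5700.
e_max = 0.2964.

0.30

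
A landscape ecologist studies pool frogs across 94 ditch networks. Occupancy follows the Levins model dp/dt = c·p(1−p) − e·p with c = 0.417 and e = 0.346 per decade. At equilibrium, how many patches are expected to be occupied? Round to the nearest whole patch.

p* = 1 − e/c = 1 − 0.346/0.417 = 0.1703.
Expected occupied patches = N × p* = 94 × 0.1703 = 16.00 ≈ 16.

16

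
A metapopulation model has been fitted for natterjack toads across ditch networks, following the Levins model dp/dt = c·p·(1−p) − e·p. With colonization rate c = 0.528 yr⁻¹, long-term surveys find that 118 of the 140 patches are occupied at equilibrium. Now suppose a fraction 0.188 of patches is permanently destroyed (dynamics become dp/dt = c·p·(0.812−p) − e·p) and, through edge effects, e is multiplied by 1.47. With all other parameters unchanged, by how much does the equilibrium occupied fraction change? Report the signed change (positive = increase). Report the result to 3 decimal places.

Observed p* = 118/140 = 0.84286.
Balance c(1−p*) = e gives e = 0.528×(1 − 0.84286) = 0.08297.
New p* = 0.812 − e/c = 0.812 − 0.12197/0.52800 = 0.58100.
Δp* = 0.58100 − 0.84286 = -0.26186.

-0.262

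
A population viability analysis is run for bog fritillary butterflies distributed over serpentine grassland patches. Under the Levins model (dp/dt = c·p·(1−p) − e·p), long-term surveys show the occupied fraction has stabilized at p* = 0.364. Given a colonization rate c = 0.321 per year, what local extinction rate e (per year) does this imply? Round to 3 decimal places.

At equilibrium c(1−p*) = e.
e = 0.321 × (1 − 0.364) = 0.321 × 0.6360 = 0.2042.

0.204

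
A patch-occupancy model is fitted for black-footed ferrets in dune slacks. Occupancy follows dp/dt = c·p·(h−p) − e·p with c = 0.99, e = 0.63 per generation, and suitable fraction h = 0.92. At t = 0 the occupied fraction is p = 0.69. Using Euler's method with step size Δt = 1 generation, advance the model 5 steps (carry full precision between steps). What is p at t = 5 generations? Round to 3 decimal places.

0.306

Update rule: p ← p + [c·p·(h−p) − e·p]·Δt with Δt = 1.
p: 0.69000 → 0.41241  (Δp = -0.27759)
p: 0.41241 → 0.35983  (Δp = -0.05258)
p: 0.35983 → 0.33269  (Δp = -0.02714)
p: 0.33269 → 0.31653  (Δp = -0.01616)
p: 0.31653 → 0.30622  (Δp = -0.01031)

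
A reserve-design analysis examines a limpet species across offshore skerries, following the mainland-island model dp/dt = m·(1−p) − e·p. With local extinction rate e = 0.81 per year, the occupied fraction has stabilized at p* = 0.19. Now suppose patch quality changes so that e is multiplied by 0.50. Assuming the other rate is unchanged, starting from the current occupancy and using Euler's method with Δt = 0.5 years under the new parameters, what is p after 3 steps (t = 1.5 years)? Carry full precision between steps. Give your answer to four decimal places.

0.2745

Balance m(1−p*) = e·p* gives m = e·p*/(1−p*) = 0.81×0.19000/0.81000 = 0.19000.
Starting from p₀ = 0.19000; update p ← p + (dp/dt)·Δt with the new parameters.
t = 0.5: p = 0.19000 + (+0.03848) = 0.22848
t = 1: p = 0.22848 + (+0.02703) = 0.25550
t = 1.5: p = 0.25550 + (+0.01899) = 0.27449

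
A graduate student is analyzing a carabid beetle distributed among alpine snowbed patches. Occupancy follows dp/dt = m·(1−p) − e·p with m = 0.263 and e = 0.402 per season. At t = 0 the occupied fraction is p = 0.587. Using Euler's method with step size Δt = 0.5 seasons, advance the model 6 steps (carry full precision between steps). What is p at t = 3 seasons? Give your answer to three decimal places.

0.412

Update rule: p ← p + [m·(1−p) − e·p]·Δt with Δt = 0.5.
  1  |  dp/dt·Δt = -0.063677  |  p_1 = 0.523322
  2  |  dp/dt·Δt = -0.042505  |  p_2 = 0.480818
  3  |  dp/dt·Δt = -0.028372  |  p_3 = 0.452446
  4  |  dp/dt·Δt = -0.018938  |  p_4 = 0.433508
  5  |  dp/dt·Δt = -0.012641  |  p_5 = 0.420866
  6  |  dp/dt·Δt = -0.008438  |  p_6 = 0.412428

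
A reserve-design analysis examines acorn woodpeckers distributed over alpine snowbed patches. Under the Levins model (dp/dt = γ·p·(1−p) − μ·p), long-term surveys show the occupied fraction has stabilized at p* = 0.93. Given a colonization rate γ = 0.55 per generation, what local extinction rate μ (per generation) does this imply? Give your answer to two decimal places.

At equilibrium γ(1−p*) = μ.
μ = 0.55 × (1 − 0.93) = 0.55 × 0.0700 = 0.0385.

0.04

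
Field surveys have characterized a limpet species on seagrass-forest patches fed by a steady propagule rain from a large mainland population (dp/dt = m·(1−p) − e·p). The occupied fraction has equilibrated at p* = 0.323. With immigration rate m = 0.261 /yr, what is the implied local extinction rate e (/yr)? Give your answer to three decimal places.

0.547

At equilibrium m(1−p*) = e·p*, so e = m(1−p*)/p*.
e = 0.261 × 0.6770 / 0.323 = 0.5470.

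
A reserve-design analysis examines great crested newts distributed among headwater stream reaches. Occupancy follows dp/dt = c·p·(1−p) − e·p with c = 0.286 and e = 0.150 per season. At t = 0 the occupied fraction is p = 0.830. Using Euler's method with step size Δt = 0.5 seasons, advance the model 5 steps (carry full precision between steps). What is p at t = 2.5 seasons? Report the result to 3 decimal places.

0.675

Update rule: p ← p + [c·p·(1−p) − e·p]·Δt with Δt = 0.5.
p: 0.83000 → 0.78793  (Δp = -0.04207)
p: 0.78793 → 0.75273  (Δp = -0.03520)
p: 0.75273 → 0.72289  (Δp = -0.02984)
p: 0.72289 → 0.69732  (Δp = -0.02557)
p: 0.69732 → 0.67520  (Δp = -0.02212)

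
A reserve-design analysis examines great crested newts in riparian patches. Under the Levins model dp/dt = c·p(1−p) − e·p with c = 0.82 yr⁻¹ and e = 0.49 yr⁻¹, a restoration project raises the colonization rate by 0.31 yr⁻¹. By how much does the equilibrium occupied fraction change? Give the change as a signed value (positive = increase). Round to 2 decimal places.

0.16

Before: p* = 1 − 0.49/0.82 = 0.4024.
After the change, c = 1.13, e = 0.49, so p* = 1 − 0.49/1.13 = 0.5664.
Δp* = 0.5664 − 0.4024 = +0.1639.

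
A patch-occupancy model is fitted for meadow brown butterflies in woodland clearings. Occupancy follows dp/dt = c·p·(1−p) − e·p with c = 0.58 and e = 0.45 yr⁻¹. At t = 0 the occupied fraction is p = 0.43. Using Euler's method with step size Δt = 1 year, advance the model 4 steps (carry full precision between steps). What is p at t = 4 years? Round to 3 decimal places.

Update rule: p ← p + [c·p·(1−p) − e·p]·Δt with Δt = 1.
step 1: Δp = -0.05134, p = 0.37866
step 2: Δp = -0.03394, p = 0.34472
step 3: Δp = -0.02411, p = 0.32061
step 4: Δp = -0.01794, p = 0.30267

0.303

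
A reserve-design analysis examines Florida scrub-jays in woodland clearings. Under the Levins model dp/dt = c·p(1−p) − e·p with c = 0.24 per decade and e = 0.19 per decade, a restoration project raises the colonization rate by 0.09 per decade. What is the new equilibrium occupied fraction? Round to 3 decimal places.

Before: p* = 1 − 0.19/0.24 = 0.2083.
After the change, c = 0.33, e = 0.19, so p* = 1 − 0.19/0.33 = 0.4242.

0.424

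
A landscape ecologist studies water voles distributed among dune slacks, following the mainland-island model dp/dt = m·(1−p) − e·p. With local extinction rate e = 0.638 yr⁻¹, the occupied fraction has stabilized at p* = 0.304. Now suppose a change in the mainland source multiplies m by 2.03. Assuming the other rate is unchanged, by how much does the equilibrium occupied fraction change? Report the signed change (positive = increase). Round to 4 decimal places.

0.1660

Balance m(1−p*) = e·p* gives m = e·p*/(1−p*) = 0.638×0.30400/0.69600 = 0.27867.
New p* = m/(m+e) = 0.56570/(0.56570+0.63800) = 0.46997.
Δp* = 0.46997 − 0.30400 = +0.16597.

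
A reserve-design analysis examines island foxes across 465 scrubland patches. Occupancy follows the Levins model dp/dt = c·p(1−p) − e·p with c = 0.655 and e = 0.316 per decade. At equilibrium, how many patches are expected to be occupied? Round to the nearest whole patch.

p* = 1 − e/c = 1 − 0.316/0.655 = 0.5176.
Expected occupied patches = N × p* = 465 × 0.5176 = 240.66 ≈ 241.

241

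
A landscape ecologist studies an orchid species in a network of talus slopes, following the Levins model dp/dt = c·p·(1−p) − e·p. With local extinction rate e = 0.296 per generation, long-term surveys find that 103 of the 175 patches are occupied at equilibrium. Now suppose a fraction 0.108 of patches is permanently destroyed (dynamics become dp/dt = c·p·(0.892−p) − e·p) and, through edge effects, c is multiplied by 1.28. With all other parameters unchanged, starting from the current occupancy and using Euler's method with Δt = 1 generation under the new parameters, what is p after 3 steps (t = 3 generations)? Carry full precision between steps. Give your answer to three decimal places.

Observed p* = 103/175 = 0.58857.
Balance c(1−p*) = e gives c = e/(1 − 0.58857) = 0.296/0.41143 = 0.71944.
Starting from p₀ = 0.58857; update p ← p + (dp/dt)·Δt with the new parameters.
  1  |  dp/dt·Δt = -0.009756  |  p_1 = 0.578815
  2  |  dp/dt·Δt = -0.004394  |  p_2 = 0.574421
  3  |  dp/dt·Δt = -0.002036  |  p_3 = 0.572385

0.572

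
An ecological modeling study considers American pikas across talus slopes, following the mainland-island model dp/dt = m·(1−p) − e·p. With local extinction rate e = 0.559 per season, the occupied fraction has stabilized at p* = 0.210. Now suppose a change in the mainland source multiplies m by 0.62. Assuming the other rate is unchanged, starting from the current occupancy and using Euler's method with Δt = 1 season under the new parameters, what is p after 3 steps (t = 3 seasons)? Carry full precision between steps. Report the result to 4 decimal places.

0.1444

Balance m(1−p*) = e·p* gives m = e·p*/(1−p*) = 0.559×0.21000/0.79000 = 0.14859.
Starting from p₀ = 0.21000; update p ← p + (dp/dt)·Δt with the new parameters.
  1  |  dp/dt·Δt = -0.044608  |  p_1 = 0.165392
  2  |  dp/dt·Δt = -0.015563  |  p_2 = 0.149829
  3  |  dp/dt·Δt = -0.005429  |  p_3 = 0.144400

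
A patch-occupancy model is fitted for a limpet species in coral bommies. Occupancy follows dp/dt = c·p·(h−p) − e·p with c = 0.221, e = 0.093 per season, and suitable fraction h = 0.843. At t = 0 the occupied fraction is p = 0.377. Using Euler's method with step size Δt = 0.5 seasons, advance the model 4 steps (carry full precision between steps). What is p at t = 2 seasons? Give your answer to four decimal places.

Update rule: p ← p + [c·p·(h−p) − e·p]·Δt with Δt = 0.5.
  1  |  dp/dt·Δt = +0.001882  |  p_1 = 0.378882
  2  |  dp/dt·Δt = +0.001813  |  p_2 = 0.380695
  3  |  dp/dt·Δt = +0.001745  |  p_3 = 0.382441
  4  |  dp/dt·Δt = +0.001680  |  p_4 = 0.384120

0.3841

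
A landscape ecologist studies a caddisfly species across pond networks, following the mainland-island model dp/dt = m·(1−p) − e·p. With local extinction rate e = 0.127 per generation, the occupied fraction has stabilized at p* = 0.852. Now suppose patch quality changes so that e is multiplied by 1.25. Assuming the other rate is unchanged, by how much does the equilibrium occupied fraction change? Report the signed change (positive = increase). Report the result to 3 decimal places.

-0.030

Balance m(1−p*) = e·p* gives m = e·p*/(1−p*) = 0.127×0.85200/0.14800 = 0.73111.
New p* = m/(m+e) = 0.73111/(0.73111+0.15875) = 0.82160.
Δp* = 0.82160 − 0.85200 = -0.03040.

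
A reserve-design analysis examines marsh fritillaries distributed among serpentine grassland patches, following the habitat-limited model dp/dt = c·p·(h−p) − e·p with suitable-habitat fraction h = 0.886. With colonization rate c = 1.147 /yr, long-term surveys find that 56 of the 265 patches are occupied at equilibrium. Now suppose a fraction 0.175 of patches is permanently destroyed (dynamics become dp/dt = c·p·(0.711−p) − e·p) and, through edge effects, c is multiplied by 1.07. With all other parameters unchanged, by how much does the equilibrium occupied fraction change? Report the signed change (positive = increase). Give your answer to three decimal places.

Observed p* = 56/265 = 0.21132.
Balance c(h−p*) = e gives e = 1.147×(0.886 − 0.21132) = 0.77386.
New p* = 0.711 − e/c = 0.711 − 0.77386/1.22729 = 0.08046.
Δp* = 0.08046 − 0.21132 = -0.13086.

-0.131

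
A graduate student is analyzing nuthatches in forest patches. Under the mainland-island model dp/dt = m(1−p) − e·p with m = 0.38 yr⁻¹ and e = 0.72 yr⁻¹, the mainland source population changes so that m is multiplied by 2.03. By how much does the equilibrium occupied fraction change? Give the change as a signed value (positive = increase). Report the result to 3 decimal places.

Before: p* = 0.38/(0.38+0.72) = 0.3455.
After: m = 0.7714, e = 0.72; p* = 0.7714/1.4914 = 0.5172.
Δp* = 0.5172 − 0.3455 = +0.1718.

0.172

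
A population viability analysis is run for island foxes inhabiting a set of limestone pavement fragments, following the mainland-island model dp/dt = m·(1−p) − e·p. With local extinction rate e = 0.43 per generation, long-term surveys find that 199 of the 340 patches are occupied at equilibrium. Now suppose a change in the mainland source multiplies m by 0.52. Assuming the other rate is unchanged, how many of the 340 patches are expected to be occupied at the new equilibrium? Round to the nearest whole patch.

144

Observed p* = 199/340 = 0.58529.
Balance m(1−p*) = e·p* gives m = e·p*/(1−p*) = 0.43×0.58529/0.41471 = 0.60687.
New p* = m/(m+e) = 0.31557/(0.31557+0.43000) = 0.42326.
Expected occupied = 340 × 0.42326 = 143.91 ≈ 144.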